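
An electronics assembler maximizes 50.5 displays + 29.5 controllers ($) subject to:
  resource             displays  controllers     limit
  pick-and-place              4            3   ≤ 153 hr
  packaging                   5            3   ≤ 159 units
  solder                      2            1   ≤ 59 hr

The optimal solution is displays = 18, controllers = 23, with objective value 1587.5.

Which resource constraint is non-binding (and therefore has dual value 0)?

pick-and-place: 141/153 (slack 12)
packaging: 159/159 (binding)
solder: 59/59 (binding)
By complementary slackness, a constraint with positive slack has shadow price 0 → pick-and-place.

pick-and-place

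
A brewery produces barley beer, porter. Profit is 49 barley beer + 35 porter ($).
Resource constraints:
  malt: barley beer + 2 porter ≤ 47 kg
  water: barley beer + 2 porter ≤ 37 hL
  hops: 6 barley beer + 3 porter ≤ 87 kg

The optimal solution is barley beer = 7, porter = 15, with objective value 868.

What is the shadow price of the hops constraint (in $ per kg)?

Check each constraint at x*: malt 37/47 (slack 10); water 37/37 (tight); hops 87/87 (tight).
Since malt is not tight, its dual is 0.
Dual feasibility on the basic columns requires 1·y_water + 6·y_hops = 49, 2·y_water + 3·y_hops = 35.
→ y_water = 7 and y_hops = 7.
Shadow price of hops = 7.

7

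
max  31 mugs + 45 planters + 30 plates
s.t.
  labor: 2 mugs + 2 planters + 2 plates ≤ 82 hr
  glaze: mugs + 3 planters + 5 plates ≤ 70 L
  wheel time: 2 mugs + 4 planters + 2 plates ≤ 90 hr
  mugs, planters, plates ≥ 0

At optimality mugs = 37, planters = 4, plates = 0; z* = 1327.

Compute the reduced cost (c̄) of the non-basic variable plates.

Check each constraint at x*: labor 82/82 (tight); glaze 49/70 (slack 21); wheel time 90/90 (tight).
Since glaze is not tight, its dual is 0.
From A_Bᵀ y = c: 2·y_labor + 2·y_wheel time = 31; 2·y_labor + 4·y_wheel time = 45.
→ y_labor = 8.5 and y_wheel time = 7.
Reduced cost of plates: c₃ − yᵀa₃ = 30 − (8.5·2 + 7·2) = 30 − 31 = -1.

-1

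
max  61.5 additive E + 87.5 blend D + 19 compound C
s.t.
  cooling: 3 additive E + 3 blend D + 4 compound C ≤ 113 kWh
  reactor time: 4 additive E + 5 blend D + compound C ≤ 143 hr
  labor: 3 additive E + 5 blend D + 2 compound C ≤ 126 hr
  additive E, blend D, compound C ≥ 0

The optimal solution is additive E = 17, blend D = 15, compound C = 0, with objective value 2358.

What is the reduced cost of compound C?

Binding: reactor time and labor. Non-binding: cooling (17 unused).
Since cooling is not tight, its dual is 0.
The binding rows give the dual system: 4·y_reactor time + 3·y_labor = 61.5 and 5·y_reactor time + 5·y_labor = 87.5.
Solving: y_reactor time = 9, y_labor = 8.5.
Reduced cost of compound C: c₃ − yᵀa₃ = 19 − (9·1 + 8.5·2) = 19 − 26 = -7.

-7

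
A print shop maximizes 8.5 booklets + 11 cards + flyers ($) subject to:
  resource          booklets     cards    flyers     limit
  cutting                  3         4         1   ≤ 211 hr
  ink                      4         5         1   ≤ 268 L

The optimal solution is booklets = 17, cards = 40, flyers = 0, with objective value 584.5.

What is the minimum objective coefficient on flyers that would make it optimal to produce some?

Check each constraint at x*: cutting 211/211 (tight); ink 268/268 (tight).
The binding rows give the dual system: 3·y_cutting + 4·y_ink = 8.5 and 4·y_cutting + 5·y_ink = 11.
This yields shadow prices y_cutting = 1.5, y_ink = 1.
flyers enters the basis when its profit ≥ yᵀa₃ = 1.5·1 + 1·1 = 2.5.

2.5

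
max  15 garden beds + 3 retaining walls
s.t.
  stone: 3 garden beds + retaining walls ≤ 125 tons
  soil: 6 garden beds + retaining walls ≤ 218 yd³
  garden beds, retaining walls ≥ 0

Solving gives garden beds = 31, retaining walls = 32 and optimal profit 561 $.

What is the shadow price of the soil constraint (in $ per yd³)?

2

At the optimum: stone uses 125 of 125 (binding); soil uses 218 of 218 (binding).
The binding rows give the dual system: 3·y_stone + 6·y_soil = 15 and 1·y_stone + 1·y_soil = 3.
This yields shadow prices y_stone = 1, y_soil = 2.
Shadow price of soil = 2.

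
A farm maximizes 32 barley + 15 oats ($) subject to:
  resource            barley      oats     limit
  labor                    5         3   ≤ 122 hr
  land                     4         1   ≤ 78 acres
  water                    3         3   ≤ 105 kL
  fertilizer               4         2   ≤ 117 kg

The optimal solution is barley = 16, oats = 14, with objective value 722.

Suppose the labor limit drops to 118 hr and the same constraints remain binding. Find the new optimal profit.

Binding: labor and land. Non-binding: water (15 unused), fertilizer (25 unused).
By complementary slackness, y = 0 for the non-binding constraints.
The binding rows give the dual system: 5·y_labor + 4·y_land = 32 and 3·y_labor + 1·y_land = 15.
This yields shadow prices y_labor = 4, y_land = 3.
Δz = y_labor·Δb = 4 × (-4) = -16, so new z* = 722 − 16 = 706.

706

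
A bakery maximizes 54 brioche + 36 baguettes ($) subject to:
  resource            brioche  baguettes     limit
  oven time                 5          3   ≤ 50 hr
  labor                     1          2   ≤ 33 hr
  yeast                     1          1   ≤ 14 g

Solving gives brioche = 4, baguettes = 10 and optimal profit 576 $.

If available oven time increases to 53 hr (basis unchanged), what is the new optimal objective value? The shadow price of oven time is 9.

Δb = 3, so new z* = 576 + (9)·(3) = 576 + 27 = 603.

603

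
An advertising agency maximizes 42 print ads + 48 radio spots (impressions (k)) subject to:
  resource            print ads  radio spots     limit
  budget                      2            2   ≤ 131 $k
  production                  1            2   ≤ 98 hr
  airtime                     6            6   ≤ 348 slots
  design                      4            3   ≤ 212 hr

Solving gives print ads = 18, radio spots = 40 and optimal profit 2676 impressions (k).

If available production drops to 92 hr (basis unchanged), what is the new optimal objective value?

2640

Binding: production and airtime. Non-binding: budget (15 unused), design (20 unused).
By complementary slackness, y = 0 for the non-binding constraints.
From A_Bᵀ y = c: 1·y_production + 6·y_airtime = 42; 2·y_production + 6·y_airtime = 48.
Solving: y_production = 6, y_airtime = 6.
Δz = y_production·Δb = 6 × (-6) = -36, so new z* = 2676 − 36 = 2640.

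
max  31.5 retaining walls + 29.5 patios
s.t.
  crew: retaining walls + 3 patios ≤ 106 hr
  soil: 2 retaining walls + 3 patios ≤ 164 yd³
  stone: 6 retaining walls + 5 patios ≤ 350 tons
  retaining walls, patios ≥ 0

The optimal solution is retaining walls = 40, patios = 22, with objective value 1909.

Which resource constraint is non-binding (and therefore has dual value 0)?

soil

crew: 106/106 (binding)
soil: 146/164 (slack 18)
stone: 350/350 (binding)
By complementary slackness, a constraint with positive slack has shadow price 0 → soil.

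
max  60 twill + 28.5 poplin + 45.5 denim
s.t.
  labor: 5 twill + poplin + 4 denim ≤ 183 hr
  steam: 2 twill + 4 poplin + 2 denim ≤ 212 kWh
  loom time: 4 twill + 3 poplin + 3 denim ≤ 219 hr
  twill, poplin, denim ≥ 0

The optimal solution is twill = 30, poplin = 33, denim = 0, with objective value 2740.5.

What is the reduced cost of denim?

-1

Check each constraint at x*: labor 183/183 (tight); steam 192/212 (slack 20); loom time 219/219 (tight).
By complementary slackness, y = 0 for the non-binding constraint.
Dual feasibility on the basic columns requires 5·y_labor + 4·y_loom time = 60, 1·y_labor + 3·y_loom time = 28.5.
This yields shadow prices y_labor = 6, y_loom time = 7.5.
Reduced cost of denim: c₃ − yᵀa₃ = 45.5 − (6·4 + 7.5·3) = 45.5 − 46.5 = -1.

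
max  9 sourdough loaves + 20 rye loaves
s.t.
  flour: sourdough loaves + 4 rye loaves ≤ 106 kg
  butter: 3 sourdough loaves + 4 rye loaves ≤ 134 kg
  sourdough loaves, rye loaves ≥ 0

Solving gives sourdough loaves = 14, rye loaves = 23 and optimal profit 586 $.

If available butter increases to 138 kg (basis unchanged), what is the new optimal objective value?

Check each constraint at x*: flour 106/106 (tight); butter 134/134 (tight).
Dual feasibility on the basic columns requires 1·y_flour + 3·y_butter = 9, 4·y_flour + 4·y_butter = 20.
This yields shadow prices y_flour = 3, y_butter = 2.
Δz = y_butter·Δb = 2 × (4) = 8, so new z* = 586 + 8 = 594.

594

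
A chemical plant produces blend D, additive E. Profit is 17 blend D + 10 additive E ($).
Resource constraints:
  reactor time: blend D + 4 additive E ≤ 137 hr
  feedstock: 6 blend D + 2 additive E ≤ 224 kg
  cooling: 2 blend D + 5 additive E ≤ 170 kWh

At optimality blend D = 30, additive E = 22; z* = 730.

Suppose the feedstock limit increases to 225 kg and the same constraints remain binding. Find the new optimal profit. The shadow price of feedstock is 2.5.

Δb = 1, so new z* = 730 + (2.5)·(1) = 730 + 2.5 = 732.5.

732.5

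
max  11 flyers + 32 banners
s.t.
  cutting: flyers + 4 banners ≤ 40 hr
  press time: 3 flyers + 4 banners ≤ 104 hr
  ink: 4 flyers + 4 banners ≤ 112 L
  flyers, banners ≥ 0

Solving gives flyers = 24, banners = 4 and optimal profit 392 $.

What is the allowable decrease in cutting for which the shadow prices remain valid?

12

Binding constraints: cutting, ink. The basis is B = [[1,4],[4,4]] with det -12.
Per unit decrease in cutting, x* moves by d = (0.3333, -0.3333).
The basis stays optimal until banners reaches 0; allowable decrease = 12 hr.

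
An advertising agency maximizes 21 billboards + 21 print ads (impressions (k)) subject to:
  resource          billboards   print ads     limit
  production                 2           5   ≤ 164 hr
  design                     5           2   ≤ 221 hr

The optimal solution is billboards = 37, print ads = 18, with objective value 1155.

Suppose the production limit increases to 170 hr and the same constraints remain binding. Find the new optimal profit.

At the optimum: production uses 164 of 164 (binding); design uses 221 of 221 (binding).
The binding rows give the dual system: 2·y_production + 5·y_design = 21 and 5·y_production + 2·y_design = 21.
Solving: y_production = 3, y_design = 3.
Δz = y_production·Δb = 3 × (6) = 18, so new z* = 1155 + 18 = 1173.

1173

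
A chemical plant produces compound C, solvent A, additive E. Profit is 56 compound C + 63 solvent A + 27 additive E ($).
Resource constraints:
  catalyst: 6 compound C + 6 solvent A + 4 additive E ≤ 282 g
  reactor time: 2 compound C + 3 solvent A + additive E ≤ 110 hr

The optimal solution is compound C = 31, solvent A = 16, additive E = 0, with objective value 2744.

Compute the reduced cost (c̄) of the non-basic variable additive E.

-8

At the optimum: catalyst uses 282 of 282 (binding); reactor time uses 110 of 110 (binding).
From A_Bᵀ y = c: 6·y_catalyst + 2·y_reactor time = 56; 6·y_catalyst + 3·y_reactor time = 63.
→ y_catalyst = 7 and y_reactor time = 7.
Reduced cost of additive E: c₃ − yᵀa₃ = 27 − (7·4 + 7·1) = 27 − 35 = -8.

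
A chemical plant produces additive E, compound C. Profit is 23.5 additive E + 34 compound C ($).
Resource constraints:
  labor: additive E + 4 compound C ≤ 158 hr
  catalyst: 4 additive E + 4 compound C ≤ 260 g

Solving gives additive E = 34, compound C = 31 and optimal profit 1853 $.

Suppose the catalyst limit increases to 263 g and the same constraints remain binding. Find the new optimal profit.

Both labor and catalyst are binding at x*.
From A_Bᵀ y = c: 1·y_labor + 4·y_catalyst = 23.5; 4·y_labor + 4·y_catalyst = 34.
Solving: y_labor = 3.5, y_catalyst = 5.
Δz = y_catalyst·Δb = 5 × (3) = 15, so new z* = 1853 + 15 = 1868.

1868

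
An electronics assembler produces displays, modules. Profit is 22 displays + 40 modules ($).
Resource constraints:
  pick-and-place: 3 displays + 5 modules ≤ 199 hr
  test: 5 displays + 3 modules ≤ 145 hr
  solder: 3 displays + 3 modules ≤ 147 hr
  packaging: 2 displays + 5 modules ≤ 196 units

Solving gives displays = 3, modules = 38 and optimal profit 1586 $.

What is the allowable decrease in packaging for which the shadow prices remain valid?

Binding constraints: pick-and-place, packaging. The basis is B = [[3,5],[2,5]] with det 5.
Per unit decrease in packaging, x* moves by d = (1, -0.6).
The basis stays optimal until test becomes binding; allowable decrease = 5 units.

5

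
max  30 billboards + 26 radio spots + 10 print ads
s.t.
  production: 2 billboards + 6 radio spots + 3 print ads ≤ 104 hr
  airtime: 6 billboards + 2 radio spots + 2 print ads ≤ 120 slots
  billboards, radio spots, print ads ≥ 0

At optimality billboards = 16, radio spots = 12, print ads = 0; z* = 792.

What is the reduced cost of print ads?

-7

Both production and airtime are binding at x*.
From A_Bᵀ y = c: 2·y_production + 6·y_airtime = 30; 6·y_production + 2·y_airtime = 26.
This yields shadow prices y_production = 3, y_airtime = 4.
Reduced cost of print ads: c₃ − yᵀa₃ = 10 − (3·3 + 4·2) = 10 − 17 = -7.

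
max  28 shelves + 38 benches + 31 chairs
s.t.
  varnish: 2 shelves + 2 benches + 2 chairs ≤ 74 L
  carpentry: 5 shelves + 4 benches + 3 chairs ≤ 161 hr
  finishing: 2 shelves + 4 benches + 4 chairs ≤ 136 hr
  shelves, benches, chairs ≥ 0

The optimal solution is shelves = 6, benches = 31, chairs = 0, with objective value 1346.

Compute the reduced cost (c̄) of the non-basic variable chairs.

-7

At the optimum: varnish uses 74 of 74 (binding); carpentry uses 154 of 161 (slack = 7); finishing uses 136 of 136 (binding).
Since carpentry is not tight, its dual is 0.
The binding rows give the dual system: 2·y_varnish + 2·y_finishing = 28 and 2·y_varnish + 4·y_finishing = 38.
Solving: y_varnish = 9, y_finishing = 5.
Reduced cost of chairs: c₃ − yᵀa₃ = 31 − (9·2 + 5·4) = 31 − 38 = -7.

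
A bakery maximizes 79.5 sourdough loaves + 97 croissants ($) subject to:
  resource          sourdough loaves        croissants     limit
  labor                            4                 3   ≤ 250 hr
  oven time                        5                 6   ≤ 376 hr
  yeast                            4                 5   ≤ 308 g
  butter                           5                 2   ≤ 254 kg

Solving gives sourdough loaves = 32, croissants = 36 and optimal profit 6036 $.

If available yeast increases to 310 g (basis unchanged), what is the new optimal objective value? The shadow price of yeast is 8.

6052

Δb = 2, so new z* = 6036 + (8)·(2) = 6036 + 16 = 6052.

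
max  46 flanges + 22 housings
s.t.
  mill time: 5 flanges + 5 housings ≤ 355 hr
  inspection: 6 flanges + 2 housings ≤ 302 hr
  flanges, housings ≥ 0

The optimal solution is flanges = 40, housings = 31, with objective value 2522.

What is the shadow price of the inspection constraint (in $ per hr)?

Both mill time and inspection are binding at x*.
Dual feasibility on the basic columns requires 5·y_mill time + 6·y_inspection = 46, 5·y_mill time + 2·y_inspection = 22.
→ y_mill time = 2 and y_inspection = 6.
Shadow price of inspection = 6.

6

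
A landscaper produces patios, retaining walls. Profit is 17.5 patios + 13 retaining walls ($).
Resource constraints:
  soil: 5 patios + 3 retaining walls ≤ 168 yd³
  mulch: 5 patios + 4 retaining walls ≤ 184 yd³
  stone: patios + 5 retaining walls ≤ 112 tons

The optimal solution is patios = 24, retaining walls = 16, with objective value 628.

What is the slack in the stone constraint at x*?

stone used = 1·24 + 5·16 = 104; slack = 112 − 104 = 8.

8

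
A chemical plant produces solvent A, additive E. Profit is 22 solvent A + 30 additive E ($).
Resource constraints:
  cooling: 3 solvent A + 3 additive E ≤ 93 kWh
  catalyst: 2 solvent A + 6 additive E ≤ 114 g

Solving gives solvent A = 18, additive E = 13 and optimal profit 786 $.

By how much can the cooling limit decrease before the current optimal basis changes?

Binding constraints: cooling, catalyst. The basis is B = [[3,3],[2,6]] with det 12.
Per unit decrease in cooling, x* moves by d = (-0.5, 0.1667).
The basis stays optimal until solvent A reaches 0; allowable decrease = 36 kWh.

36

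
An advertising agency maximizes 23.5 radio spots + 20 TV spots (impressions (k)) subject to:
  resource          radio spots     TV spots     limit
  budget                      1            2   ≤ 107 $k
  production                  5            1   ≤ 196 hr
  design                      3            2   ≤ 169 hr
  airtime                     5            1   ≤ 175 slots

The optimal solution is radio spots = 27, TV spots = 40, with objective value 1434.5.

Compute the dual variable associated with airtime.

3

Binding: budget and airtime. Non-binding: production (21 unused), design (8 unused).
By complementary slackness, y = 0 for the non-binding constraints.
The binding rows give the dual system: 1·y_budget + 5·y_airtime = 23.5 and 2·y_budget + 1·y_airtime = 20.
→ y_budget = 8.5 and y_airtime = 3.
Shadow price of airtime = 3.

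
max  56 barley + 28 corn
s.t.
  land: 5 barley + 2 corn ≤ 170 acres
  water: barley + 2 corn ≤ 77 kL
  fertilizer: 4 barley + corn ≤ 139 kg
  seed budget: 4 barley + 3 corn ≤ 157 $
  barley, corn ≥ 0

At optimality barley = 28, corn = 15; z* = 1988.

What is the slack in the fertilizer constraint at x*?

fertilizer used = 4·28 + 1·15 = 127; slack = 139 − 127 = 12.

12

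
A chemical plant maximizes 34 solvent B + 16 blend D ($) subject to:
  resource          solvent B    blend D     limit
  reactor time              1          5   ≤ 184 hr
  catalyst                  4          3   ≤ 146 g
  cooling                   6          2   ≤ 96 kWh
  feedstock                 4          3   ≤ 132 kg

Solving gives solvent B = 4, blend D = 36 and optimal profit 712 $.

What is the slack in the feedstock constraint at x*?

feedstock used = 4·4 + 3·36 = 124; slack = 132 − 124 = 8.

8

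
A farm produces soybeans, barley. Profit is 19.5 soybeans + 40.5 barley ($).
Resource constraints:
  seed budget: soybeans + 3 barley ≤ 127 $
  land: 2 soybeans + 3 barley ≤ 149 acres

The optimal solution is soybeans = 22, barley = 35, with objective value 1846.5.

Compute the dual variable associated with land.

6

At the optimum: seed budget uses 127 of 127 (binding); land uses 149 of 149 (binding).
Dual feasibility on the basic columns requires 1·y_seed budget + 2·y_land = 19.5, 3·y_seed budget + 3·y_land = 40.5.
This yields shadow prices y_seed budget = 7.5, y_land = 6.
Shadow price of land = 6.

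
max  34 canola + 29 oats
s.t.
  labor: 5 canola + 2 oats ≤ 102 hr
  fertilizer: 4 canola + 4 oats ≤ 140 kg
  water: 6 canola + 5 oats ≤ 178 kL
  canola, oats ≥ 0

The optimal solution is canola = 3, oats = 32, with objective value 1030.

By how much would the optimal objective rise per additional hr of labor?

Check each constraint at x*: labor 79/102 (slack 23); fertilizer 140/140 (tight); water 178/178 (tight).
Since labor is not tight, its dual is 0.
Dual feasibility on the basic columns requires 4·y_fertilizer + 6·y_water = 34, 4·y_fertilizer + 5·y_water = 29.
→ y_fertilizer = 1 and y_water = 5.
Shadow price of labor = 0.

0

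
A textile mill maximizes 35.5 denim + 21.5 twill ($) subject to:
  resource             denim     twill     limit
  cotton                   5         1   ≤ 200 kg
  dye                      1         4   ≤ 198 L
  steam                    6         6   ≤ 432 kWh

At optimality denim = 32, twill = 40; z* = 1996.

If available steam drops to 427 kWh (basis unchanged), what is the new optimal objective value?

At the optimum: cotton uses 200 of 200 (binding); dye uses 192 of 198 (slack = 6); steam uses 432 of 432 (binding).
Slack constraints have shadow price 0 (complementary slackness).
The binding rows give the dual system: 5·y_cotton + 6·y_steam = 35.5 and 1·y_cotton + 6·y_steam = 21.5.
Solving: y_cotton = 3.5, y_steam = 3.
Δz = y_steam·Δb = 3 × (-5) = -15, so new z* = 1996 − 15 = 1981.

1981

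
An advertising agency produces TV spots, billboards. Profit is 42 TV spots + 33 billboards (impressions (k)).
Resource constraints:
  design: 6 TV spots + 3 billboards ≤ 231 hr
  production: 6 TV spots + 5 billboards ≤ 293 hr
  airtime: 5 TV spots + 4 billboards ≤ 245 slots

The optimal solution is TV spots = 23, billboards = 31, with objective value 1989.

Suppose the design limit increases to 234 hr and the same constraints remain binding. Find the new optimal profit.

Binding: design and production. Non-binding: airtime (6 unused).
Since airtime is not tight, its dual is 0.
From A_Bᵀ y = c: 6·y_design + 6·y_production = 42; 3·y_design + 5·y_production = 33.
Solving: y_design = 1, y_production = 6.
Δz = y_design·Δb = 1 × (3) = 3, so new z* = 1989 + 3 = 1992.

1992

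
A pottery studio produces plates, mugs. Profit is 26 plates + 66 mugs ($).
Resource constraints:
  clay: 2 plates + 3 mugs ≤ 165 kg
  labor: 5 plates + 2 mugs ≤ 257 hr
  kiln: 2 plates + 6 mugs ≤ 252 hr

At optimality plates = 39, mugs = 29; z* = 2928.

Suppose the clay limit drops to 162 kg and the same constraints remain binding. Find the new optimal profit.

At the optimum: clay uses 165 of 165 (binding); labor uses 253 of 257 (slack = 4); kiln uses 252 of 252 (binding).
Slack constraints have shadow price 0 (complementary slackness).
Dual feasibility on the basic columns requires 2·y_clay + 2·y_kiln = 26, 3·y_clay + 6·y_kiln = 66.
This yields shadow prices y_clay = 4, y_kiln = 9.
Δz = y_clay·Δb = 4 × (-3) = -12, so new z* = 2928 − 12 = 2916.

2916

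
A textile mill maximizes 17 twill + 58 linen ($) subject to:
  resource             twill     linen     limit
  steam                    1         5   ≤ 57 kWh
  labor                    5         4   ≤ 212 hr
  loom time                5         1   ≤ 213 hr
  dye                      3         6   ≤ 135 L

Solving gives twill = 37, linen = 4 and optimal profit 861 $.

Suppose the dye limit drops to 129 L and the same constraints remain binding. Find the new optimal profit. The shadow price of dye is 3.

Δb = -6, so new z* = 861 + (3)·(-6) = 861 − 18 = 843.

843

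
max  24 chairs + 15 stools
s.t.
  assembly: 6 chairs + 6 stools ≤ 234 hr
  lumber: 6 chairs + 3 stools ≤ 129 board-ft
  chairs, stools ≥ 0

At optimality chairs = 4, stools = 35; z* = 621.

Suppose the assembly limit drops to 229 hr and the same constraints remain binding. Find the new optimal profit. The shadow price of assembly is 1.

Δb = -5, so new z* = 621 + (1)·(-5) = 621 − 5 = 616.

616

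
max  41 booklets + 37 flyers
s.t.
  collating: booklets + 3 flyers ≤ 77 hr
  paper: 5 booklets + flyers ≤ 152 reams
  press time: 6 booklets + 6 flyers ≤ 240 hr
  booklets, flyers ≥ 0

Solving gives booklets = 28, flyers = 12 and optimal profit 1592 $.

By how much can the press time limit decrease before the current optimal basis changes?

57.6

Binding constraints: paper, press time. The basis is B = [[5,1],[6,6]] with det 24.
Per unit decrease in press time, x* moves by d = (0.0417, -0.2083).
The basis stays optimal until flyers reaches 0; allowable decrease = 57.6 hr.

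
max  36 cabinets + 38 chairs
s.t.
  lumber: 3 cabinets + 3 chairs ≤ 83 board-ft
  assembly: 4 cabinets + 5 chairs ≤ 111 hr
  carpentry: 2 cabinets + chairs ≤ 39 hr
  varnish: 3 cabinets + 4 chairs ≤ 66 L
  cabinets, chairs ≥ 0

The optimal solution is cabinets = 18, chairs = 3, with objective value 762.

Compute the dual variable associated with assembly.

Binding: carpentry and varnish. Non-binding: lumber (20 unused), assembly (24 unused).
By complementary slackness, y = 0 for the non-binding constraints.
Dual feasibility on the basic columns requires 2·y_carpentry + 3·y_varnish = 36, 1·y_carpentry + 4·y_varnish = 38.
→ y_carpentry = 6 and y_varnish = 8.
Shadow price of assembly = 0.

0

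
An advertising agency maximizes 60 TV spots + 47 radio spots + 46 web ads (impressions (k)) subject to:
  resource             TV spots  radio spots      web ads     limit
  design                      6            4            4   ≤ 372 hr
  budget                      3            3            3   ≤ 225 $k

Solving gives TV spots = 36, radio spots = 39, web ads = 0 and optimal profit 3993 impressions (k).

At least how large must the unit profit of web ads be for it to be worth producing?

At the optimum: design uses 372 of 372 (binding); budget uses 225 of 225 (binding).
The binding rows give the dual system: 6·y_design + 3·y_budget = 60 and 4·y_design + 3·y_budget = 47.
→ y_design = 6.5 and y_budget = 7.
web ads enters the basis when its profit ≥ yᵀa₃ = 6.5·4 + 7·3 = 47.

47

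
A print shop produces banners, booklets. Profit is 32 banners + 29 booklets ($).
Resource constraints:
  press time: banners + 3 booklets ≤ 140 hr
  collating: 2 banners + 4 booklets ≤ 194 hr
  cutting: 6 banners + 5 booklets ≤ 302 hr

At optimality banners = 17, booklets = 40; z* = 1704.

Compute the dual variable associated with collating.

1

Binding: collating and cutting. Non-binding: press time (3 unused).
Slack constraints have shadow price 0 (complementary slackness).
The binding rows give the dual system: 2·y_collating + 6·y_cutting = 32 and 4·y_collating + 5·y_cutting = 29.
Solving: y_collating = 1, y_cutting = 5.
Shadow price of collating = 1.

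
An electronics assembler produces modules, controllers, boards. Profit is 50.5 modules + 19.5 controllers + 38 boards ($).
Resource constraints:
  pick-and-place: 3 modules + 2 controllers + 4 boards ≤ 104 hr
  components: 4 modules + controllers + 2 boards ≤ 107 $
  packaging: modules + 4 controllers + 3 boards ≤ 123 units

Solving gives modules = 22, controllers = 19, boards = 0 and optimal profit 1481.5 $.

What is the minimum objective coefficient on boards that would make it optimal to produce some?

39

Binding: pick-and-place and components. Non-binding: packaging (25 unused).
By complementary slackness, y = 0 for the non-binding constraint.
The binding rows give the dual system: 3·y_pick-and-place + 4·y_components = 50.5 and 2·y_pick-and-place + 1·y_components = 19.5.
Solving: y_pick-and-place = 5.5, y_components = 8.5.
boards enters the basis when its profit ≥ yᵀa₃ = 5.5·4 + 8.5·2 = 39.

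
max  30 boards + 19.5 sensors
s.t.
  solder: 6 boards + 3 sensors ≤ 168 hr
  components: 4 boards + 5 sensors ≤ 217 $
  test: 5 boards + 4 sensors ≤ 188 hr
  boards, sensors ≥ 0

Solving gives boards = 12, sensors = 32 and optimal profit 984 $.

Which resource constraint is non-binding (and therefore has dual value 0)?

solder: 168/168 (binding)
components: 208/217 (slack 9)
test: 188/188 (binding)
By complementary slackness, a constraint with positive slack has shadow price 0 → components.

components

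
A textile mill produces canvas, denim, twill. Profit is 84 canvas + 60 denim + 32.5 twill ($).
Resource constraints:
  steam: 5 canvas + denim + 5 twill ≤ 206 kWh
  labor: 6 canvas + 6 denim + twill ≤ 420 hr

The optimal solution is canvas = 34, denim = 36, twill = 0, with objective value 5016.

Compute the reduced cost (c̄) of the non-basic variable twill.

At the optimum: steam uses 206 of 206 (binding); labor uses 420 of 420 (binding).
The binding rows give the dual system: 5·y_steam + 6·y_labor = 84 and 1·y_steam + 6·y_labor = 60.
This yields shadow prices y_steam = 6, y_labor = 9.
Reduced cost of twill: c₃ − yᵀa₃ = 32.5 − (6·5 + 9·1) = 32.5 − 39 = -6.5.

-6.5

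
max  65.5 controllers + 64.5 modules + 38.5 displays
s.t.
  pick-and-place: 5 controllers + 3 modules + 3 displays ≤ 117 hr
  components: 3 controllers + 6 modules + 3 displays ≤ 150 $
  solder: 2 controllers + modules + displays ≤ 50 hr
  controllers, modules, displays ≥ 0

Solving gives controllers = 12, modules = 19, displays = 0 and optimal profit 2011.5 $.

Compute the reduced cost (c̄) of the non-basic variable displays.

At the optimum: pick-and-place uses 117 of 117 (binding); components uses 150 of 150 (binding); solder uses 43 of 50 (slack = 7).
By complementary slackness, y = 0 for the non-binding constraint.
From A_Bᵀ y = c: 5·y_pick-and-place + 3·y_components = 65.5; 3·y_pick-and-place + 6·y_components = 64.5.
This yields shadow prices y_pick-and-place = 9.5, y_components = 6.
Reduced cost of displays: c₃ − yᵀa₃ = 38.5 − (9.5·3 + 6·3) = 38.5 − 46.5 = -8.

-8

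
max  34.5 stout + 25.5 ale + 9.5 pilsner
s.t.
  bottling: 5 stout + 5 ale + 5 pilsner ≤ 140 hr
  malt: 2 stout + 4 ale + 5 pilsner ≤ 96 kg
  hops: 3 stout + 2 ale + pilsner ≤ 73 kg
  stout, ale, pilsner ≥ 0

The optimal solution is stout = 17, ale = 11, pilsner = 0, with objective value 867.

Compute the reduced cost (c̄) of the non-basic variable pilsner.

-7

Check each constraint at x*: bottling 140/140 (tight); malt 78/96 (slack 18); hops 73/73 (tight).
By complementary slackness, y = 0 for the non-binding constraint.
The binding rows give the dual system: 5·y_bottling + 3·y_hops = 34.5 and 5·y_bottling + 2·y_hops = 25.5.
Solving: y_bottling = 1.5, y_hops = 9.
Reduced cost of pilsner: c₃ − yᵀa₃ = 9.5 − (1.5·5 + 9·1) = 9.5 − 16.5 = -7.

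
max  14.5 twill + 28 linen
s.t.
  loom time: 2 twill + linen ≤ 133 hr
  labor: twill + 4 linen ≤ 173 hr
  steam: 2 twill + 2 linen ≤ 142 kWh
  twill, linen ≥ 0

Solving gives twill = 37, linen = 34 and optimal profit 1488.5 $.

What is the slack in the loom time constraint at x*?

loom time used = 2·37 + 1·34 = 108; slack = 133 − 108 = 25.

25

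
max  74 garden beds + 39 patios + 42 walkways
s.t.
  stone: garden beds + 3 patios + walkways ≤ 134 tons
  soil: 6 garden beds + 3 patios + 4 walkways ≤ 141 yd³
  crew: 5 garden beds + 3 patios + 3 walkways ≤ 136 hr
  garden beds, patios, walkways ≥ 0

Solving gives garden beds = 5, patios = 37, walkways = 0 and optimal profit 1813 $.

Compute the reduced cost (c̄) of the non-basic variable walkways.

Check each constraint at x*: stone 116/134 (slack 18); soil 141/141 (tight); crew 136/136 (tight).
Slack constraints have shadow price 0 (complementary slackness).
Dual feasibility on the basic columns requires 6·y_soil + 5·y_crew = 74, 3·y_soil + 3·y_crew = 39.
Solving: y_soil = 9, y_crew = 4.
Reduced cost of walkways: c₃ − yᵀa₃ = 42 − (9·4 + 4·3) = 42 − 48 = -6.

-6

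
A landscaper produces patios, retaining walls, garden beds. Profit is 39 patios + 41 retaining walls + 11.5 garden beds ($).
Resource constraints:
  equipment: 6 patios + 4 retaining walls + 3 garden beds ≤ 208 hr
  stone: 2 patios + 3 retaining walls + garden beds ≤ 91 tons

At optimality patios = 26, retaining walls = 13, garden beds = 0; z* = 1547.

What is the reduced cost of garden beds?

-8

At the optimum: equipment uses 208 of 208 (binding); stone uses 91 of 91 (binding).
The binding rows give the dual system: 6·y_equipment + 2·y_stone = 39 and 4·y_equipment + 3·y_stone = 41.
This yields shadow prices y_equipment = 3.5, y_stone = 9.
Reduced cost of garden beds: c₃ − yᵀa₃ = 11.5 − (3.5·3 + 9·1) = 11.5 − 19.5 = -8.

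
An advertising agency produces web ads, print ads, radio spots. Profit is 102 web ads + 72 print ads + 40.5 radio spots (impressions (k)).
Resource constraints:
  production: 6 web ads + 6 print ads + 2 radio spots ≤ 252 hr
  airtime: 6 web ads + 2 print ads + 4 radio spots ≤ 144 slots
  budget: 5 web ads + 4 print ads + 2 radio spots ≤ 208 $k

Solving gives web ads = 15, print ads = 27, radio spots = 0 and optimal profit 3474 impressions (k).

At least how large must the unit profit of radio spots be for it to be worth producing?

49

Check each constraint at x*: production 252/252 (tight); airtime 144/144 (tight); budget 183/208 (slack 25).
By complementary slackness, y = 0 for the non-binding constraint.
Dual feasibility on the basic columns requires 6·y_production + 6·y_airtime = 102, 6·y_production + 2·y_airtime = 72.
This yields shadow prices y_production = 9.5, y_airtime = 7.5.
radio spots enters the basis when its profit ≥ yᵀa₃ = 9.5·2 + 7.5·4 = 49.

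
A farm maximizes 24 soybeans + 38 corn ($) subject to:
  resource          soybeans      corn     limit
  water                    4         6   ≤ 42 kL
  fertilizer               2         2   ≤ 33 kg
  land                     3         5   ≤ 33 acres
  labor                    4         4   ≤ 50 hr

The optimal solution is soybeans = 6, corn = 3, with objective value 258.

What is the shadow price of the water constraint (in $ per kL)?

Check each constraint at x*: water 42/42 (tight); fertilizer 18/33 (slack 15); land 33/33 (tight); labor 36/50 (slack 14).
Since fertilizer, labor are not tight, their duals are 0.
Dual feasibility on the basic columns requires 4·y_water + 3·y_land = 24, 6·y_water + 5·y_land = 38.
This yields shadow prices y_water = 3, y_land = 4.
Shadow price of water = 3.

3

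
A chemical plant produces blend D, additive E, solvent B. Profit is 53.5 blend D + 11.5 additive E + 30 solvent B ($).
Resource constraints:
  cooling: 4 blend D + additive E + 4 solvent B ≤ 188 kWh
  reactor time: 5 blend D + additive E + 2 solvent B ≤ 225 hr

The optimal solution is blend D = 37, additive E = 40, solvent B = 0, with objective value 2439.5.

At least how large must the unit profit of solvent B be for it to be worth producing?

At the optimum: cooling uses 188 of 188 (binding); reactor time uses 225 of 225 (binding).
Dual feasibility on the basic columns requires 4·y_cooling + 5·y_reactor time = 53.5, 1·y_cooling + 1·y_reactor time = 11.5.
→ y_cooling = 4 and y_reactor time = 7.5.
solvent B enters the basis when its profit ≥ yᵀa₃ = 4·4 + 7.5·2 = 31.

31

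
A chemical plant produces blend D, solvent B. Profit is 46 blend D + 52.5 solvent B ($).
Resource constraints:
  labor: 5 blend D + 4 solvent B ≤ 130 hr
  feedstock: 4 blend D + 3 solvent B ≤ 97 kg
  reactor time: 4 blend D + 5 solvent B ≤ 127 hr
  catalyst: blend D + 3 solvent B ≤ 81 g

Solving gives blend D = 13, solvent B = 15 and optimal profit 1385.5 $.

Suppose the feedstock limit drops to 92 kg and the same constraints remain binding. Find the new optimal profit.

1373

At the optimum: labor uses 125 of 130 (slack = 5); feedstock uses 97 of 97 (binding); reactor time uses 127 of 127 (binding); catalyst uses 58 of 81 (slack = 23).
Since labor, catalyst are not tight, their duals are 0.
From A_Bᵀ y = c: 4·y_feedstock + 4·y_reactor time = 46; 3·y_feedstock + 5·y_reactor time = 52.5.
This yields shadow prices y_feedstock = 2.5, y_reactor time = 9.
Δz = y_feedstock·Δb = 2.5 × (-5) = -12.5, so new z* = 1385.5 − 12.5 = 1373.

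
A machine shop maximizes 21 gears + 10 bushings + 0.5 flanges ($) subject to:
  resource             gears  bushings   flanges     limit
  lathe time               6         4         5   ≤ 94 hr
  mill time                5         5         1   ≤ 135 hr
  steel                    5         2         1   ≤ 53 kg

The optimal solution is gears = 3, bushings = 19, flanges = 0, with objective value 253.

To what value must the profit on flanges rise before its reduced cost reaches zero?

Binding: lathe time and steel. Non-binding: mill time (25 unused).
Slack constraints have shadow price 0 (complementary slackness).
Dual feasibility on the basic columns requires 6·y_lathe time + 5·y_steel = 21, 4·y_lathe time + 2·y_steel = 10.
→ y_lathe time = 1 and y_steel = 3.
flanges enters the basis when its profit ≥ yᵀa₃ = 1·5 + 3·1 = 8.

8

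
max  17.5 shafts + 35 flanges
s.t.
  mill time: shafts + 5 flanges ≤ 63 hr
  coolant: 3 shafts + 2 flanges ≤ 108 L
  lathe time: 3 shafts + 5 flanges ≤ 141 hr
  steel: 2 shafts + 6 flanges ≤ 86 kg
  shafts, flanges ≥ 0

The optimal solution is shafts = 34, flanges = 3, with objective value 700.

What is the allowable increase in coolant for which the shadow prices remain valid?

21

Binding constraints: coolant, steel. The basis is B = [[3,2],[2,6]] with det 14.
Per unit increase in coolant, x* moves by d = (0.4286, -0.1429).
The basis stays optimal until flanges reaches 0; allowable increase = 21 L.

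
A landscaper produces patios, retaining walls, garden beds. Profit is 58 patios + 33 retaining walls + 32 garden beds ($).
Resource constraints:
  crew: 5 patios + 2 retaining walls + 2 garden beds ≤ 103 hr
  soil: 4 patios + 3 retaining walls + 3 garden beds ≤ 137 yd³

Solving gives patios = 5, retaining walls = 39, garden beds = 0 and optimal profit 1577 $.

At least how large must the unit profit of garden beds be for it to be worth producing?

Both crew and soil are binding at x*.
The binding rows give the dual system: 5·y_crew + 4·y_soil = 58 and 2·y_crew + 3·y_soil = 33.
→ y_crew = 6 and y_soil = 7.
garden beds enters the basis when its profit ≥ yᵀa₃ = 6·2 + 7·3 = 33.

33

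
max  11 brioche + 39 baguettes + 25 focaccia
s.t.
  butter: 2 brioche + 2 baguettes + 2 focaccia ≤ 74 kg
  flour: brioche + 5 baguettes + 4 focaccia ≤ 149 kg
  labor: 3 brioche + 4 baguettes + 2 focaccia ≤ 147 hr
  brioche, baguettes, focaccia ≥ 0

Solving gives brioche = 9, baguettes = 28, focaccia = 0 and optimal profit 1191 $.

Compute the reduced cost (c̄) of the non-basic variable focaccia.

-7

At the optimum: butter uses 74 of 74 (binding); flour uses 149 of 149 (binding); labor uses 139 of 147 (slack = 8).
Since labor is not tight, its dual is 0.
From A_Bᵀ y = c: 2·y_butter + 1·y_flour = 11; 2·y_butter + 5·y_flour = 39.
Solving: y_butter = 2, y_flour = 7.
Reduced cost of focaccia: c₃ − yᵀa₃ = 25 − (2·2 + 7·4) = 25 − 32 = -7.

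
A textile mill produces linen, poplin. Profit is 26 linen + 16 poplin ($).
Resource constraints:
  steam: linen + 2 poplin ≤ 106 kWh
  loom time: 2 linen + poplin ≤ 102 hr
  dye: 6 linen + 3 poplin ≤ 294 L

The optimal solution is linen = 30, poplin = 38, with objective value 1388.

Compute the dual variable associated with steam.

2

At the optimum: steam uses 106 of 106 (binding); loom time uses 98 of 102 (slack = 4); dye uses 294 of 294 (binding).
Slack constraints have shadow price 0 (complementary slackness).
The binding rows give the dual system: 1·y_steam + 6·y_dye = 26 and 2·y_steam + 3·y_dye = 16.
→ y_steam = 2 and y_dye = 4.
Shadow price of steam = 2.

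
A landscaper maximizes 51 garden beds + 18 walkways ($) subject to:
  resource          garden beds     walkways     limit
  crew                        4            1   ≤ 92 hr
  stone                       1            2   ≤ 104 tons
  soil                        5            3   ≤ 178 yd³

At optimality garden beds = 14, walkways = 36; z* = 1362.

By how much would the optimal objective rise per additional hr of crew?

At the optimum: crew uses 92 of 92 (binding); stone uses 86 of 104 (slack = 18); soil uses 178 of 178 (binding).
Since stone is not tight, its dual is 0.
Dual feasibility on the basic columns requires 4·y_crew + 5·y_soil = 51, 1·y_crew + 3·y_soil = 18.
This yields shadow prices y_crew = 9, y_soil = 3.
Shadow price of crew = 9.

9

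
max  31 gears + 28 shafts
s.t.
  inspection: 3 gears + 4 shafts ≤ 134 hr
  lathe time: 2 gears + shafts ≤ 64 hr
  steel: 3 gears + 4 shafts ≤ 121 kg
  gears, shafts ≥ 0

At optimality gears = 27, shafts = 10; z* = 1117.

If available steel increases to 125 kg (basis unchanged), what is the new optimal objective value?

1137

At the optimum: inspection uses 121 of 134 (slack = 13); lathe time uses 64 of 64 (binding); steel uses 121 of 121 (binding).
By complementary slackness, y = 0 for the non-binding constraint.
The binding rows give the dual system: 2·y_lathe time + 3·y_steel = 31 and 1·y_lathe time + 4·y_steel = 28.
This yields shadow prices y_lathe time = 8, y_steel = 5.
Δz = y_steel·Δb = 5 × (4) = 20, so new z* = 1117 + 20 = 1137.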